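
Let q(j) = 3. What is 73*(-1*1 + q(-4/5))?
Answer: 146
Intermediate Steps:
73*(-1*1 + q(-4/5)) = 73*(-1*1 + 3) = 73*(-1 + 3) = 73*2 = 146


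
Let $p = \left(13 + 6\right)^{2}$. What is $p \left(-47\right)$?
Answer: $-16967$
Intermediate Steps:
$p = 361$ ($p = 19^{2} = 361$)
$p \left(-47\right) = 361 \left(-47\right) = -16967$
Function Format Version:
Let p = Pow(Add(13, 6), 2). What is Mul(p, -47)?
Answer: -16967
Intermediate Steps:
p = 361 (p = Pow(19, 2) = 361)
Mul(p, -47) = Mul(361, -47) = -16967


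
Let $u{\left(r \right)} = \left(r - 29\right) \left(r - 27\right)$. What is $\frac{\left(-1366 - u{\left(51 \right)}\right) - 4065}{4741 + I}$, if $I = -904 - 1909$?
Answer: $- \frac{5959}{1928} \approx -3.0908$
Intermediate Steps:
$I = -2813$
$u{\left(r \right)} = \left(-29 + r\right) \left(-27 + r\right)$
$\frac{\left(-1366 - u{\left(51 \right)}\right) - 4065}{4741 + I} = \frac{\left(-1366 - \left(783 + 51^{2} - 2856\right)\right) - 4065}{4741 - 2813} = \frac{\left(-1366 - \left(783 + 2601 - 2856\right)\right) - 4065}{1928} = \left(\left(-1366 - 528\right) - 4065\right) \frac{1}{1928} = \left(-1894 - 4065\right) \frac{1}{1928} = \left(-5959\right) \frac{1}{1928} = - \frac{5959}{1928}$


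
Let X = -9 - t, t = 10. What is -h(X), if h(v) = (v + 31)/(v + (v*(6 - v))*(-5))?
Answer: -3/589 ≈ -0.0050934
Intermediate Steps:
X = -19 (X = -9 - 1*10 = -9 - 10 = -19)
h(v) = (31 + v)/(v - 5*v*(6 - v))
-h(X) = -(31 - 19)/((-19)*(-29 + 5*(-19))) = -(-1)*12/(19*(-29 - 95)) = -(-1)*12/(19*(-124)) = -(-1)*(-1)*12/(19*124) = -1*3/589 = -3/589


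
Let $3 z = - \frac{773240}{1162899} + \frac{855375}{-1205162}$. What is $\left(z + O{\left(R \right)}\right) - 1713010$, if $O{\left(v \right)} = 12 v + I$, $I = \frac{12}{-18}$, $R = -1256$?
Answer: $- \frac{7265630547215379229}{4204445053914} \approx -1.7281 \cdot 10^{6}$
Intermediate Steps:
$I = - \frac{2}{3}$ ($I = 12 \left(- \frac{1}{18}\right) = - \frac{2}{3} \approx -0.66667$)
$O{\left(v \right)} = - \frac{2}{3} + 12 v$ ($O{\left(v \right)} = 12 v - \frac{2}{3} = - \frac{2}{3} + 12 v$)
$z = - \frac{1926594197005}{4204445053914}$ ($z = \frac{- \frac{773240}{1162899} + \frac{855375}{-1205162}}{3} = \frac{\left(-773240\right) \frac{1}{1162899} + 855375 \left(- \frac{1}{1205162}\right)}{3} = \frac{- \frac{773240}{1162899} - \frac{855375}{1205162}}{3} = \frac{1}{3} \left(- \frac{1926594197005}{1401481684638}\right) = - \frac{1926594197005}{4204445053914} \approx -0.45823$)
$\left(z + O{\left(R \right)}\right) - 1713010 = \left(- \frac{1926594197005}{4204445053914} + \left(- \frac{2}{3} + 12 \left(-1256\right)\right)\right) - 1713010 = \left(- \frac{1926594197005}{4204445053914} - \frac{45218}{3}\right) - 1713010 = - \frac{63374125410158089}{4204445053914} - 1713010 = - \frac{7265630547215379229}{4204445053914}$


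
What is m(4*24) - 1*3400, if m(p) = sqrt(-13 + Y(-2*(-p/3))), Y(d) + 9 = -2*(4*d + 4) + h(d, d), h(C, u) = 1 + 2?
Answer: -3400 + 7*I*sqrt(11) ≈ -3400.0 + 23.216*I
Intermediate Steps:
h(C, u) = 3
Y(d) = -14 - 8*d (Y(d) = -9 + (-2*(4*d + 4) + 3) = -9 + (-2*(4 + 4*d) + 3) = -9 + ((-8 - 8*d) + 3) = -9 + (-5 - 8*d) = -14 - 8*d)
m(p) = sqrt(-27 - 16*p/3) (m(p) = sqrt(-13 + (-14 - (-16)/((-3/p)))) = sqrt(-13 + (-14 - (-16)*(-p/3))) = sqrt(-13 + (-14 - 16*p/3)) = sqrt(-27 - 16*p/3))
m(4*24) - 1*3400 = sqrt(-243 - 192*24)/3 - 1*3400 = sqrt(-243 - 48*96)/3 - 3400 = sqrt(-243 - 4608)/3 - 3400 = sqrt(-4851)/3 - 3400 = (21*I*sqrt(11))/3 - 3400 = 7*I*sqrt(11) - 3400 = -3400 + 7*I*sqrt(11)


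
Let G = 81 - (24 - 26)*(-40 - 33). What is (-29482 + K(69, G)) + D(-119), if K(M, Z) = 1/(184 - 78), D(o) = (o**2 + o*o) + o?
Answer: -135573/106 ≈ -1279.0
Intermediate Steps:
G = -65 (G = 81 - (-2)*(-73) = 81 - 1*146 = 81 - 146 = -65)
D(o) = o + 2*o**2 (D(o) = (o**2 + o**2) + o = 2*o**2 + o = o + 2*o**2)
K(M, Z) = 1/106
(-29482 + K(69, G)) + D(-119) = (-29482 + 1/106) - 119*(1 + 2*(-119)) = -3125091/106 - 119*(1 - 238) = -3125091/106 - 119*(-237) = -3125091/106 + 28203 = -135573/106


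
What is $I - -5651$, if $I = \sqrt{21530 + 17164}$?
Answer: $5651 + \sqrt{38694} \approx 5847.7$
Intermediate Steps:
$I = \sqrt{38694} \approx 196.71$
$I - -5651 = \sqrt{38694} - -5651 = \sqrt{38694} + 5651 = 5651 + \sqrt{38694}$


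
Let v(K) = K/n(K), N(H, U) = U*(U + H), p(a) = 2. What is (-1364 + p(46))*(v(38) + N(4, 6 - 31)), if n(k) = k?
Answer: -716412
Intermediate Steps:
N(H, U) = U*(H + U)
v(K) = 1 (v(K) = K/K = 1)
(-1364 + p(46))*(v(38) + N(4, 6 - 31)) = (-1364 + 2)*(1 + (6 - 31)*(4 + (6 - 31))) = -1362*(1 - 25*(4 - 25)) = -1362*(1 - 25*(-21)) = -1362*(1 + 525) = -1362*526 = -716412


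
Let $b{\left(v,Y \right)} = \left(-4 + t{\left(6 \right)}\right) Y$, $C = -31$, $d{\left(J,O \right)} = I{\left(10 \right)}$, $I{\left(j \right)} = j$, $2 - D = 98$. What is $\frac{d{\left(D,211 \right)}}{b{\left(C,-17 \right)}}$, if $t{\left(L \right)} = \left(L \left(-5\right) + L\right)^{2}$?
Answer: $- \frac{5}{4862} \approx -0.0010284$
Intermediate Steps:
$D = -96$ ($D = 2 - 98 = -96$)
$t{\left(L \right)} = 16 L^{2}$ ($t{\left(L \right)} = \left(- 5 L + L\right)^{2} = \left(- 4 L\right)^{2} = 16 L^{2}$)
$d{\left(J,O \right)} = 10$
$b{\left(v,Y \right)} = 572 Y$ ($b{\left(v,Y \right)} = \left(-4 + 16 \cdot 6^{2}\right) Y = \left(-4 + 16 \cdot 36\right) Y = \left(-4 + 576\right) Y = 572 Y$)
$\frac{d{\left(D,211 \right)}}{b{\left(C,-17 \right)}} = \frac{10}{572 \left(-17\right)} = \frac{10}{-9724} = 10 \left(- \frac{1}{9724}\right) = - \frac{5}{4862}$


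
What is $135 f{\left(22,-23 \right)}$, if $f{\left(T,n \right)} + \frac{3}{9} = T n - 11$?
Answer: $-69840$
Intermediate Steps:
$f{\left(T,n \right)} = - \frac{34}{3} + T n$ ($f{\left(T,n \right)} = - \frac{1}{3} + \left(T n - 11\right) = - \frac{1}{3} + \left(-11 + T n\right) = - \frac{34}{3} + T n$)
$135 f{\left(22,-23 \right)} = 135 \left(- \frac{34}{3} + 22 \left(-23\right)\right) = 135 \left(- \frac{34}{3} - 506\right) = 135 \left(- \frac{1552}{3}\right) = -69840$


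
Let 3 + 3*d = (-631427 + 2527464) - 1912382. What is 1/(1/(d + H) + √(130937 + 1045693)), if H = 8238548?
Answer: -24699296/239269758971889551357 + 610055222895616*√1176630/717809276915668654071 ≈ 0.00092189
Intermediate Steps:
d = -16348/3 (d = -1 + ((-631427 + 2527464) - 1912382)/3 = -1 + (1896037 - 1912382)/3 = -1 + (⅓)*(-16345) = -1 - 16345/3 = -16348/3 ≈ -5449.3)
1/(1/(d + H) + √(130937 + 1045693)) = 1/(1/(-16348/3 + 8238548) + √(130937 + 1045693)) = 1/(1/(24699296/3) + √1176630) = 1/(3/24699296 + √1176630)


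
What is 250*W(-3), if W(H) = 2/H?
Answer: -500/3 ≈ -166.67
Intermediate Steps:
250*W(-3) = 250*(2/(-3)) = 250*(2*(-⅓)) = 250*(-⅔) = -500/3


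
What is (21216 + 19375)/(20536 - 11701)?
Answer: 40591/8835 ≈ 4.5943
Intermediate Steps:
(21216 + 19375)/(20536 - 11701) = 40591/8835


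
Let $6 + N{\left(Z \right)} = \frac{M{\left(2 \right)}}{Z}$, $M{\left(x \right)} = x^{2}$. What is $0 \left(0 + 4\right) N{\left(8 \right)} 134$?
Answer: $0$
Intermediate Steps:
$N{\left(Z \right)} = -6 + \frac{4}{Z}$ ($N{\left(Z \right)} = -6 + \frac{2^{2}}{Z} = -6 + \frac{4}{Z}$)
$0 \left(0 + 4\right) N{\left(8 \right)} 134 = 0 \left(0 + 4\right) \left(-6 + \frac{4}{8}\right) 134 = 0 \cdot 4 \left(-6 + 4 \cdot \frac{1}{8}\right) 134 = 0 \left(-6 + \frac{1}{2}\right) 134 = 0 \left(- \frac{11}{2}\right) 134 = 0 \cdot 134 = 0$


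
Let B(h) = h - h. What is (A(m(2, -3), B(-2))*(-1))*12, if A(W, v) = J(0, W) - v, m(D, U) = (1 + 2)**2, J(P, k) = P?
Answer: 0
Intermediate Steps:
m(D, U) = 9 (m(D, U) = 3**2 = 9)
B(h) = 0
A(W, v) = -v (A(W, v) = 0 - v = -v)
(A(m(2, -3), B(-2))*(-1))*12 = (-1*0*(-1))*12 = (0*(-1))*12 = 0*12 = 0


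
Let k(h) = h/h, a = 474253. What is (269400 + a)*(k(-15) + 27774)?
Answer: 20654962075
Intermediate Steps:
k(h) = 1
(269400 + a)*(k(-15) + 27774) = (269400 + 474253)*(1 + 27774) = 743653*27775 = 20654962075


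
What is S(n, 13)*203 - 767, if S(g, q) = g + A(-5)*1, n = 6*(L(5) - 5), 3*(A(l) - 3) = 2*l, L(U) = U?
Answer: -2504/3 ≈ -834.67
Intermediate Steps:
A(l) = 3 + 2*l/3 (A(l) = 3 + (2*l)/3 = 3 + 2*l/3)
n = 0 (n = 6*(5 - 5) = 6*0 = 0)
S(g, q) = -1/3 + g (S(g, q) = g + (3 + (2/3)*(-5))*1 = g + (3 - 10/3)*1 = g - 1/3*1 = g - 1/3 = -1/3 + g)
S(n, 13)*203 - 767 = (-1/3 + 0)*203 - 767 = -1/3*203 - 767 = -203/3 - 767 = -2504/3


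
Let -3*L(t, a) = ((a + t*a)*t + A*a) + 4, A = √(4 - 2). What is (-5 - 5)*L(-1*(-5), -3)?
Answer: -860/3 - 10*√2 ≈ -300.81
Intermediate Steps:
A = √2 ≈ 1.4142
L(t, a) = -4/3 - a*√2/3 - t*(a + a*t)/3 (L(t, a) = -(((a + t*a)*t + √2*a) + 4)/3 = -(((a + a*t)*t + a*√2) + 4)/3 = -((t*(a + a*t) + a*√2) + 4)/3 = -((a*√2 + t*(a + a*t)) + 4)/3 = -(4 + a*√2 + t*(a + a*t))/3 = -4/3 - a*√2/3 - t*(a + a*t)/3)
(-5 - 5)*L(-1*(-5), -3) = (-5 - 5)*(-4/3 - ⅓*(-3)*(-1*(-5)) - ⅓*(-3)*√2 - ⅓*(-3)*(-1*(-5))²) = -10*(-4/3 - ⅓*(-3)*5 + √2 - ⅓*(-3)*5²) = -10*(-4/3 + 5 + √2 - ⅓*(-3)*25) = -10*(-4/3 + 5 + √2 + 25) = -10*(86/3 + √2) = -860/3 - 10*√2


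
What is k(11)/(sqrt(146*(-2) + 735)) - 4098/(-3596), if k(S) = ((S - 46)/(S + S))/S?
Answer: 2049/1798 - 35*sqrt(443)/107206 ≈ 1.1327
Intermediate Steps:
k(S) = (-46 + S)/(2*S**2) (k(S) = ((-46 + S)/((2*S)))/S = ((-46 + S)*(1/(2*S)))/S = ((-46 + S)/(2*S))/S = (-46 + S)/(2*S**2))
k(11)/(sqrt(146*(-2) + 735)) - 4098/(-3596) = ((1/2)*(-46 + 11)/11**2)/(sqrt(146*(-2) + 735)) - 4098/(-3596) = ((1/2)*(1/121)*(-35))/(sqrt(-292 + 735)) - 4098*(-1/3596) = -35*sqrt(443)/443/242 + 2049/1798 = -35*sqrt(443)/107206 + 2049/1798 = 2049/1798 - 35*sqrt(443)/107206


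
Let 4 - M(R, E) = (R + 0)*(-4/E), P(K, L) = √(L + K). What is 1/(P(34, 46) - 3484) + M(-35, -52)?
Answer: 263994005/39449072 - √5/3034544 ≈ 6.6920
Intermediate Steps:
P(K, L) = √(K + L)
M(R, E) = 4 + 4*R/E (M(R, E) = 4 - (R + 0)*(-4/E) = 4 - R*(-4/E) = 4 - (-4)*R/E = 4 + 4*R/E)
1/(P(34, 46) - 3484) + M(-35, -52) = 1/(√(34 + 46) - 3484) + (4 + 4*(-35)/(-52)) = 1/(√80 - 3484) + (4 + 4*(-35)*(-1/52)) = 1/(4*√5 - 3484) + (4 + 35/13) = 1/(-3484 + 4*√5) + 87/13 = 87/13 + 1/(-3484 + 4*√5)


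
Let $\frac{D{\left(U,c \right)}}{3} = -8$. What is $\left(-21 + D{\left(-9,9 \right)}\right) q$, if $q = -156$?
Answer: $7020$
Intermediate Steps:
$D{\left(U,c \right)} = -24$ ($D{\left(U,c \right)} = 3 \left(-8\right) = -24$)
$\left(-21 + D{\left(-9,9 \right)}\right) q = \left(-21 - 24\right) \left(-156\right) = \left(-45\right) \left(-156\right) = 7020$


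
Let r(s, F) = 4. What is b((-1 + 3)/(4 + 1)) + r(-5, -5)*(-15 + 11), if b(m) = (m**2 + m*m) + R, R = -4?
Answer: -492/25 ≈ -19.680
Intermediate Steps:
b(m) = -4 + 2*m**2 (b(m) = (m**2 + m*m) - 4 = (m**2 + m**2) - 4 = 2*m**2 - 4 = -4 + 2*m**2)
b((-1 + 3)/(4 + 1)) + r(-5, -5)*(-15 + 11) = (-4 + 2*((-1 + 3)/(4 + 1))**2) + 4*(-15 + 11) = (-4 + 2*(2/5)**2) + 4*(-4) = (-4 + 2*(2*(1/5))**2) - 16 = (-4 + 2*(2/5)**2) - 16 = (-4 + 2*(4/25)) - 16 = (-4 + 8/25) - 16 = -92/25 - 16 = -492/25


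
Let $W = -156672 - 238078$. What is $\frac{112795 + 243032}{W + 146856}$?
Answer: $- \frac{20931}{14582} \approx -1.4354$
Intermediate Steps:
$W = -394750$ ($W = -156672 - 238078 = -394750$)
$\frac{112795 + 243032}{W + 146856} = \frac{112795 + 243032}{-394750 + 146856} = \frac{355827}{-247894} = 355827 \left(- \frac{1}{247894}\right) = - \frac{20931}{14582}$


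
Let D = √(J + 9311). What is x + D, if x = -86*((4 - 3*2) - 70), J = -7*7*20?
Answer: 6192 + √8331 ≈ 6283.3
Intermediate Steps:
J = -980 (J = -49*20 = -980)
x = 6192 (x = -86*((4 - 6) - 70) = -86*(-2 - 70) = -86*(-72) = 6192)
D = √8331 (D = √(-980 + 9311) = √8331 ≈ 91.274)
x + D = 6192 + √8331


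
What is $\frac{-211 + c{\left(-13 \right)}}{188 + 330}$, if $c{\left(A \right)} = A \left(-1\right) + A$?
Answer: $- \frac{211}{518} \approx -0.40734$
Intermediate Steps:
$c{\left(A \right)} = 0$ ($c{\left(A \right)} = - A + A = 0$)
$\frac{-211 + c{\left(-13 \right)}}{188 + 330} = \frac{-211 + 0}{188 + 330} = - \frac{211}{518}$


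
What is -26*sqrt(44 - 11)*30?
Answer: -780*sqrt(33) ≈ -4480.8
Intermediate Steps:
-26*sqrt(44 - 11)*30 = -26*sqrt(33)*30 = -780*sqrt(33)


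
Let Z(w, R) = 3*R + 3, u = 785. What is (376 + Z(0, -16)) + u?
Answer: 1116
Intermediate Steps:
Z(w, R) = 3 + 3*R
(376 + Z(0, -16)) + u = (376 + (3 + 3*(-16))) + 785 = (376 + (3 - 48)) + 785 = (376 - 45) + 785 = 331 + 785 = 1116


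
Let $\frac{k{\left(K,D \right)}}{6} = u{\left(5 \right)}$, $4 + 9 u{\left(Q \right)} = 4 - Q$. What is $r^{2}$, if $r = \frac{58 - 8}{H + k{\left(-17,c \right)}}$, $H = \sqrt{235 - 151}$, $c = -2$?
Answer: $\frac{5625}{\left(5 - 3 \sqrt{21}\right)^{2}} \approx 73.508$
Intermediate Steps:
$u{\left(Q \right)} = - \frac{Q}{9}$ ($u{\left(Q \right)} = - \frac{4}{9} + \frac{4 - Q}{9} = - \frac{4}{9} - \left(- \frac{4}{9} + \frac{Q}{9}\right) = - \frac{Q}{9}$)
$k{\left(K,D \right)} = - \frac{10}{3}$ ($k{\left(K,D \right)} = 6 \left(\left(- \frac{1}{9}\right) 5\right) = 6 \left(- \frac{5}{9}\right) = - \frac{10}{3}$)
$H = 2 \sqrt{21}$ ($H = \sqrt{84} = 2 \sqrt{21} \approx 9.1651$)
$r = \frac{50}{- \frac{10}{3} + 2 \sqrt{21}}$ ($r = \frac{58 - 8}{2 \sqrt{21} - \frac{10}{3}} = \frac{50}{- \frac{10}{3} + 2 \sqrt{21}} \approx 8.5737$)
$r^{2} = \left(\frac{375}{164} + \frac{225 \sqrt{21}}{164}\right)^{2}$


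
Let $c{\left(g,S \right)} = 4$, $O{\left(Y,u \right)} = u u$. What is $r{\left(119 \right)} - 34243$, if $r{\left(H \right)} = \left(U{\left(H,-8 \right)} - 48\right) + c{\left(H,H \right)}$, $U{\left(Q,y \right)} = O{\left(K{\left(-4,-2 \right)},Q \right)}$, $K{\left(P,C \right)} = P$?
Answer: $-20126$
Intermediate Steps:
$O{\left(Y,u \right)} = u^{2}$
$U{\left(Q,y \right)} = Q^{2}$
$r{\left(H \right)} = -44 + H^{2}$ ($r{\left(H \right)} = \left(H^{2} - 48\right) + 4 = \left(-48 + H^{2}\right) + 4 = -44 + H^{2}$)
$r{\left(119 \right)} - 34243 = \left(-44 + 119^{2}\right) - 34243 = \left(-44 + 14161\right) - 34243 = 14117 - 34243 = -20126$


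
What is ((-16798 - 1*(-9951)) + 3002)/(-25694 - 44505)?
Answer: 3845/70199 ≈ 0.054773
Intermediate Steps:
((-16798 - 1*(-9951)) + 3002)/(-25694 - 44505) = ((-16798 + 9951) + 3002)/(-70199) = (-6847 + 3002)*(-1/70199) = -3845*(-1/70199) = 3845/70199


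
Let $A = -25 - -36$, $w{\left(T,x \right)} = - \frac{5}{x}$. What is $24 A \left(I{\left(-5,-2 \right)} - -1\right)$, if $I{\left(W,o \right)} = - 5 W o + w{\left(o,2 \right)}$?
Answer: $-13596$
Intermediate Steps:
$A = 11$ ($A = -25 + 36 = 11$)
$I{\left(W,o \right)} = - \frac{5}{2} - 5 W o$ ($I{\left(W,o \right)} = - 5 W o - \frac{5}{2} = - \frac{5}{2} - 5 W o$)
$24 A \left(I{\left(-5,-2 \right)} - -1\right) = 24 \cdot 11 \left(\left(- \frac{5}{2} - \left(-25\right) \left(-2\right)\right) - -1\right) = 264 \left(\left(- \frac{5}{2} - 50\right) + 1\right) = 264 \left(- \frac{105}{2} + 1\right) = 264 \left(- \frac{103}{2}\right) = -13596$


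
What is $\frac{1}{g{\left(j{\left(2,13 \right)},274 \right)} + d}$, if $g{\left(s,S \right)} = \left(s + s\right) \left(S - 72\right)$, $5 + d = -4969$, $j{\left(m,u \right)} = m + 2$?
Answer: $- \frac{1}{3358} \approx -0.0002978$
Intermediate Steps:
$j{\left(m,u \right)} = 2 + m$
$d = -4974$ ($d = -5 - 4969 = -4974$)
$g{\left(s,S \right)} = 2 s \left(-72 + S\right)$
$\frac{1}{g{\left(j{\left(2,13 \right)},274 \right)} + d} = \frac{1}{2 \left(2 + 2\right) \left(-72 + 274\right) - 4974} = \frac{1}{2 \cdot 4 \cdot 202 - 4974} = \frac{1}{1616 - 4974} = \frac{1}{-3358} = - \frac{1}{3358}$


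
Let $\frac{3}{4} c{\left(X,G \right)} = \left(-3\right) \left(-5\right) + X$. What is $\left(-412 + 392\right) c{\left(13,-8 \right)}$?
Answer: $- \frac{2240}{3} \approx -746.67$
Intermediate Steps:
$c{\left(X,G \right)} = 20 + \frac{4 X}{3}$ ($c{\left(X,G \right)} = \frac{4 \left(\left(-3\right) \left(-5\right) + X\right)}{3} = \frac{4 \left(15 + X\right)}{3} = 20 + \frac{4 X}{3}$)
$\left(-412 + 392\right) c{\left(13,-8 \right)} = \left(-412 + 392\right) \left(20 + \frac{4}{3} \cdot 13\right) = - 20 \left(20 + \frac{52}{3}\right) = \left(-20\right) \frac{112}{3} = - \frac{2240}{3}$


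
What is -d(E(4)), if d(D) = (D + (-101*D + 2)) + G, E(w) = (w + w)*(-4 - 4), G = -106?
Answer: -6296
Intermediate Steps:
E(w) = -16*w (E(w) = (2*w)*(-8) = -16*w)
d(D) = -104 - 100*D (d(D) = (D + (-101*D + 2)) - 106 = (D + (2 - 101*D)) - 106 = (2 - 100*D) - 106 = -104 - 100*D)
-d(E(4)) = -(-104 - (-1600)*4) = -(-104 - 100*(-64)) = -(-104 + 6400) = -1*6296 = -6296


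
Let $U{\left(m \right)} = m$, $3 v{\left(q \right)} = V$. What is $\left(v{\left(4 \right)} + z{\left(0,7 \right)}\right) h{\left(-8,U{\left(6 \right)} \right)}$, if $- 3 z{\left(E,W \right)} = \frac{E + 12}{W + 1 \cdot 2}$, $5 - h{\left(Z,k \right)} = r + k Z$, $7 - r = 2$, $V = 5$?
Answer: $\frac{176}{3} \approx 58.667$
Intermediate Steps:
$r = 5$ ($r = 7 - 2 = 5$)
$v{\left(q \right)} = \frac{5}{3}$ ($v{\left(q \right)} = \frac{1}{3} \cdot 5 = \frac{5}{3}$)
$h{\left(Z,k \right)} = - Z k$ ($h{\left(Z,k \right)} = 5 - \left(5 + k Z\right) = 5 - \left(5 + Z k\right) = - Z k$)
$z{\left(E,W \right)} = - \frac{12 + E}{3 \left(2 + W\right)}$ ($z{\left(E,W \right)} = - \frac{\left(E + 12\right) \frac{1}{W + 1 \cdot 2}}{3} = - \frac{\left(12 + E\right) \frac{1}{W + 2}}{3} = - \frac{\left(12 + E\right) \frac{1}{2 + W}}{3} = - \frac{\frac{1}{2 + W} \left(12 + E\right)}{3} = - \frac{12 + E}{3 \left(2 + W\right)}$)
$\left(v{\left(4 \right)} + z{\left(0,7 \right)}\right) h{\left(-8,U{\left(6 \right)} \right)} = \left(\frac{5}{3} + \frac{-12 - 0}{3 \left(2 + 7\right)}\right) \left(\left(-1\right) \left(-8\right) 6\right) = \left(\frac{5}{3} + \frac{-12 + 0}{3 \cdot 9}\right) 48 = \left(\frac{5}{3} + \frac{1}{3} \cdot \frac{1}{9} \left(-12\right)\right) 48 = \left(\frac{5}{3} - \frac{4}{9}\right) 48 = \frac{11}{9} \cdot 48 = \frac{176}{3}$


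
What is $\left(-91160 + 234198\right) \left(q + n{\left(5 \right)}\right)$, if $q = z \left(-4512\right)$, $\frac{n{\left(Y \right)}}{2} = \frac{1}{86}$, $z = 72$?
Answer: $- \frac{1998119420738}{43} \approx -4.6468 \cdot 10^{10}$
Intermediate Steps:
$n{\left(Y \right)} = \frac{1}{43}$ ($n{\left(Y \right)} = \frac{2}{86} = 2 \cdot \frac{1}{86} = \frac{1}{43}$)
$q = -324864$ ($q = 72 \left(-4512\right) = -324864$)
$\left(-91160 + 234198\right) \left(q + n{\left(5 \right)}\right) = \left(-91160 + 234198\right) \left(-324864 + \frac{1}{43}\right) = 143038 \left(- \frac{13969151}{43}\right) = - \frac{1998119420738}{43}$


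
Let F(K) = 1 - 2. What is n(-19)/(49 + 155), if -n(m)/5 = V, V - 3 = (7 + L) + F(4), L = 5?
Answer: -35/102 ≈ -0.34314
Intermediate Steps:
F(K) = -1
V = 14 (V = 3 + ((7 + 5) - 1) = 3 + (12 - 1) = 3 + 11 = 14)
n(m) = -70 (n(m) = -5*14 = -70)
n(-19)/(49 + 155) = -70/(49 + 155) = -70/204 = (1/204)*(-70) = -35/102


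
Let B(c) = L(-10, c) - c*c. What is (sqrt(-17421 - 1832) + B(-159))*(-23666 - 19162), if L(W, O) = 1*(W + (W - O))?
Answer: 1076781576 - 42828*I*sqrt(19253) ≈ 1.0768e+9 - 5.9426e+6*I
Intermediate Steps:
L(W, O) = -O + 2*W (L(W, O) = 1*(-O + 2*W) = -O + 2*W)
B(c) = -20 - c - c**2 (B(c) = (-c + 2*(-10)) - c*c = (-c - 20) - c**2 = (-20 - c) - c**2 = -20 - c - c**2)
(sqrt(-17421 - 1832) + B(-159))*(-23666 - 19162) = (sqrt(-17421 - 1832) + (-20 - 1*(-159) - 1*(-159)**2))*(-23666 - 19162) = (sqrt(-19253) + (-20 + 159 - 1*25281))*(-42828) = (I*sqrt(19253) + (-20 + 159 - 25281))*(-42828) = (I*sqrt(19253) - 25142)*(-42828) = (-25142 + I*sqrt(19253))*(-42828) = 1076781576 - 42828*I*sqrt(19253)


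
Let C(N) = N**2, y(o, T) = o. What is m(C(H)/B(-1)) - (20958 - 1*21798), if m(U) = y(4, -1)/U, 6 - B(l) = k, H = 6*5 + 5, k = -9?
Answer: 205812/245 ≈ 840.05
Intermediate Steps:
H = 35 (H = 30 + 5 = 35)
B(l) = 15 (B(l) = 6 - 1*(-9) = 6 + 9 = 15)
m(U) = 4/U
m(C(H)/B(-1)) - (20958 - 1*21798) = 4/((35**2/15)) - (20958 - 1*21798) = 4/((1225*(1/15))) - (20958 - 21798) = 4/(245/3) - 1*(-840) = 4*(3/245) + 840 = 12/245 + 840 = 205812/245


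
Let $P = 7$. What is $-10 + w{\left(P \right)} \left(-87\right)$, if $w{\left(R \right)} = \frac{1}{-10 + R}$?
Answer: $19$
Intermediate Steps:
$-10 + w{\left(P \right)} \left(-87\right) = -10 + \frac{1}{-10 + 7} \left(-87\right) = -10 + \frac{1}{-3} \left(-87\right) = -10 - -29 = -10 + 29 = 19$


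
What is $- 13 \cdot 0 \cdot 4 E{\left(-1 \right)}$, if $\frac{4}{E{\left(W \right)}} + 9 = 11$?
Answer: $0$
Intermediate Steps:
$E{\left(W \right)} = 2$ ($E{\left(W \right)} = \frac{4}{-9 + 11} = \frac{4}{2} = 4 \cdot \frac{1}{2} = 2$)
$- 13 \cdot 0 \cdot 4 E{\left(-1 \right)} = - 13 \cdot 0 \cdot 4 \cdot 2 = \left(-13\right) 0 \cdot 2 = 0 \cdot 2 = 0$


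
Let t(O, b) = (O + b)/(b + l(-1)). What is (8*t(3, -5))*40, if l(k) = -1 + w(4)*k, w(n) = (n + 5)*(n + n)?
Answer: 320/39 ≈ 8.2051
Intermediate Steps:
w(n) = 2*n*(5 + n) (w(n) = (5 + n)*(2*n) = 2*n*(5 + n))
l(k) = -1 + 72*k (l(k) = -1 + (2*4*(5 + 4))*k = -1 + (2*4*9)*k = -1 + 72*k)
t(O, b) = (O + b)/(-73 + b) (t(O, b) = (O + b)/(b + (-1 + 72*(-1))) = (O + b)/(b + (-1 - 72)) = (O + b)/(b - 73) = (O + b)/(-73 + b))
(8*t(3, -5))*40 = (8*((3 - 5)/(-73 - 5)))*40 = (8*(-2/(-78)))*40 = (8*(-1/78*(-2)))*40 = (8*(1/39))*40 = (8/39)*40 = 320/39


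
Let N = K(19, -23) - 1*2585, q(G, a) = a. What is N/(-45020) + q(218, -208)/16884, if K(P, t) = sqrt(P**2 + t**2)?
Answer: 1714049/38005884 - sqrt(890)/45020 ≈ 0.044437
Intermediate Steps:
N = -2585 + sqrt(890) (N = sqrt(19**2 + (-23)**2) - 1*2585 = sqrt(361 + 529) - 2585 = sqrt(890) - 2585 = -2585 + sqrt(890) ≈ -2555.2)
N/(-45020) + q(218, -208)/16884 = (-2585 + sqrt(890))/(-45020) - 208/16884 = (-2585 + sqrt(890))*(-1/45020) - 208*1/16884 = (517/9004 - sqrt(890)/45020) - 52/4221 = 1714049/38005884 - sqrt(890)/45020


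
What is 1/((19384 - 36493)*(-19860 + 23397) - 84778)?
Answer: -1/60599311 ≈ -1.6502e-8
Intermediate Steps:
1/((19384 - 36493)*(-19860 + 23397) - 84778) = 1/(-17109*3537 - 84778) = 1/(-60514533 - 84778) = 1/(-60599311) = -1/60599311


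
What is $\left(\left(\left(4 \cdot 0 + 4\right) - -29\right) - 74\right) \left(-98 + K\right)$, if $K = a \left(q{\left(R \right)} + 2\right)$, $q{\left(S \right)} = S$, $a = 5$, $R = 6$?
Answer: $2378$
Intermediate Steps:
$K = 40$ ($K = 5 \left(6 + 2\right) = 5 \cdot 8 = 40$)
$\left(\left(\left(4 \cdot 0 + 4\right) - -29\right) - 74\right) \left(-98 + K\right) = \left(\left(\left(4 \cdot 0 + 4\right) - -29\right) - 74\right) \left(-98 + 40\right) = \left(\left(\left(0 + 4\right) + 29\right) - 74\right) \left(-58\right) = \left(\left(4 + 29\right) - 74\right) \left(-58\right) = \left(33 - 74\right) \left(-58\right) = \left(-41\right) \left(-58\right) = 2378$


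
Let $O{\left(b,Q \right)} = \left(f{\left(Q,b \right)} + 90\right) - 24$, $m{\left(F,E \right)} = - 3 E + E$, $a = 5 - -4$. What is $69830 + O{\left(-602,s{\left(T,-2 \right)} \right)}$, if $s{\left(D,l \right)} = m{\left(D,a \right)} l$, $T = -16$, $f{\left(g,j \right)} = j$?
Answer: $69294$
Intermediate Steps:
$a = 9$ ($a = 5 + 4 = 9$)
$m{\left(F,E \right)} = - 2 E$
$s{\left(D,l \right)} = - 18 l$ ($s{\left(D,l \right)} = \left(-2\right) 9 l = - 18 l$)
$O{\left(b,Q \right)} = 66 + b$ ($O{\left(b,Q \right)} = \left(b + 90\right) - 24 = \left(90 + b\right) - 24 = 66 + b$)
$69830 + O{\left(-602,s{\left(T,-2 \right)} \right)} = 69830 + \left(66 - 602\right) = 69830 - 536 = 69294$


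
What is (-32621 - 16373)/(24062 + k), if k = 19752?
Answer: -24497/21907 ≈ -1.1182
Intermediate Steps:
(-32621 - 16373)/(24062 + k) = (-32621 - 16373)/(24062 + 19752) = -48994/43814 = -48994*1/43814 = -24497/21907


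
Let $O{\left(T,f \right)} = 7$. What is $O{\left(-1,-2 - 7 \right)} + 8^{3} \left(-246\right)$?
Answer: $-125945$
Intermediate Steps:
$O{\left(-1,-2 - 7 \right)} + 8^{3} \left(-246\right) = 7 + 8^{3} \left(-246\right) = 7 + 512 \left(-246\right) = 7 - 125952 = -125945$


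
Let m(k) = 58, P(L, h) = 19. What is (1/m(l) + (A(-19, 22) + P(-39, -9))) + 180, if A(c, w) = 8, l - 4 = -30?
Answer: 12007/58 ≈ 207.02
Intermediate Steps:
l = -26 (l = 4 - 30 = -26)
(1/m(l) + (A(-19, 22) + P(-39, -9))) + 180 = (1/58 + (8 + 19)) + 180 = (1/58 + 27) + 180 = 1567/58 + 180 = 12007/58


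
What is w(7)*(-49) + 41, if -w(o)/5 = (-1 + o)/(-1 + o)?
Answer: 286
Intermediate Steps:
w(o) = -5 (w(o) = -5*(-1 + o)/(-1 + o) = -5*1 = -5)
w(7)*(-49) + 41 = -5*(-49) + 41 = 245 + 41 = 286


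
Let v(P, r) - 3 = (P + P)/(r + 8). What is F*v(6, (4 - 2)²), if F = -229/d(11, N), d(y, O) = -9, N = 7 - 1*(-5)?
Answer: 916/9 ≈ 101.78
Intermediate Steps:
N = 12 (N = 7 + 5 = 12)
v(P, r) = 3 + 2*P/(8 + r) (v(P, r) = 3 + (P + P)/(r + 8) = 3 + (2*P)/(8 + r) = 3 + 2*P/(8 + r))
F = 229/9 (F = -229/(-9) = -229*(-⅑) = 229/9 ≈ 25.444)
F*v(6, (4 - 2)²) = 229*((24 + 2*6 + 3*(4 - 2)²)/(8 + (4 - 2)²))/9 = 229*((24 + 12 + 3*2²)/(8 + 2²))/9 = 229*((24 + 12 + 3*4)/(8 + 4))/9 = 229*((24 + 12 + 12)/12)/9 = 229*((1/12)*48)/9 = (229/9)*4 = 916/9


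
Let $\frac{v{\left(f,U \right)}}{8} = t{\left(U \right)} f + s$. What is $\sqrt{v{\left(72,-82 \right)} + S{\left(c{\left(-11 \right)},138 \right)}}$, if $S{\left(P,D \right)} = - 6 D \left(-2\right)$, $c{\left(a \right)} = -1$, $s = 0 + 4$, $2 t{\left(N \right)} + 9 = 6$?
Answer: $2 \sqrt{206} \approx 28.705$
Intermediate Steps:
$t{\left(N \right)} = - \frac{3}{2}$ ($t{\left(N \right)} = - \frac{9}{2} + \frac{1}{2} \cdot 6 = - \frac{9}{2} + 3 = - \frac{3}{2}$)
$s = 4$
$v{\left(f,U \right)} = 32 - 12 f$ ($v{\left(f,U \right)} = 8 \left(- \frac{3 f}{2} + 4\right) = 8 \left(4 - \frac{3 f}{2}\right) = 32 - 12 f$)
$S{\left(P,D \right)} = 12 D$
$\sqrt{v{\left(72,-82 \right)} + S{\left(c{\left(-11 \right)},138 \right)}} = \sqrt{\left(32 - 864\right) + 12 \cdot 138} = \sqrt{\left(32 - 864\right) + 1656} = \sqrt{-832 + 1656} = \sqrt{824} = 2 \sqrt{206}$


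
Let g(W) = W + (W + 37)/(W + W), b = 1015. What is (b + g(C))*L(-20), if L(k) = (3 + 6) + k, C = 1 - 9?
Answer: -176913/16 ≈ -11057.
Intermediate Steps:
C = -8
L(k) = 9 + k
g(W) = W + (37 + W)/(2*W) (g(W) = W + (37 + W)/((2*W)) = W + (37 + W)*(1/(2*W)) = W + (37 + W)/(2*W))
(b + g(C))*L(-20) = (1015 + (½ - 8 + (37/2)/(-8)))*(9 - 20) = (1015 + (½ - 8 + (37/2)*(-⅛)))*(-11) = (1015 + (½ - 8 - 37/16))*(-11) = (1015 - 157/16)*(-11) = (16083/16)*(-11) = -176913/16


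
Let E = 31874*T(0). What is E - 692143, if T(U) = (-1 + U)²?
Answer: -660269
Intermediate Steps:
E = 31874 (E = 31874*(-1 + 0)² = 31874*(-1)² = 31874*1 = 31874)
E - 692143 = 31874 - 692143 = -660269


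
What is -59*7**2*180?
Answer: -520380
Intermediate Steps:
-59*7**2*180 = -59*49*180 = -2891*180 = -520380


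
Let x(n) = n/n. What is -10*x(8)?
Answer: -10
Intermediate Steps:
x(n) = 1
-10*x(8) = -10*1 = -10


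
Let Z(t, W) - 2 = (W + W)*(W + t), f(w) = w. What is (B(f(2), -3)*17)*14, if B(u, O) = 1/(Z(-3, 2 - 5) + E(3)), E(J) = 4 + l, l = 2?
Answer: 119/22 ≈ 5.4091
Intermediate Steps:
Z(t, W) = 2 + 2*W*(W + t) (Z(t, W) = 2 + (W + W)*(W + t) = 2 + (2*W)*(W + t) = 2 + 2*W*(W + t))
E(J) = 6 (E(J) = 4 + 2 = 6)
B(u, O) = 1/44 (B(u, O) = 1/((2 + 2*(2 - 5)² + 2*(2 - 5)*(-3)) + 6) = 1/((2 + 2*(-3)² + 2*(-3)*(-3)) + 6) = 1/((2 + 2*9 + 18) + 6) = 1/((2 + 18 + 18) + 6) = 1/(38 + 6) = 1/44)
(B(f(2), -3)*17)*14 = ((1/44)*17)*14 = (17/44)*14 = 119/22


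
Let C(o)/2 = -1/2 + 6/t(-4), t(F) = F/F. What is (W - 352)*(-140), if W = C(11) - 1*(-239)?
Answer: 14280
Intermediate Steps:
t(F) = 1
C(o) = 11 (C(o) = 2*(-1/2 + 6/1) = 2*(-1*1/2 + 6*1) = 2*(-1/2 + 6) = 2*(11/2) = 11)
W = 250 (W = 11 - 1*(-239) = 11 + 239 = 250)
(W - 352)*(-140) = (250 - 352)*(-140) = -102*(-140) = 14280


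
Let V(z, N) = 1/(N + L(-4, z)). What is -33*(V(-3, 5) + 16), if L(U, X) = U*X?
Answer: -9009/17 ≈ -529.94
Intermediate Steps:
V(z, N) = 1/(N - 4*z)
-33*(V(-3, 5) + 16) = -33*(1/(5 - 4*(-3)) + 16) = -33*(1/(5 + 12) + 16) = -33*(1/17 + 16) = -33*273/17 = -9009/17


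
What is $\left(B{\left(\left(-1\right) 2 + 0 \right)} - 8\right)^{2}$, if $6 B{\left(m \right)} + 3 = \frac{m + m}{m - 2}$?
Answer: $\frac{625}{9} \approx 69.444$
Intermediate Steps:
$B{\left(m \right)} = - \frac{1}{2} + \frac{m}{3 \left(-2 + m\right)}$ ($B{\left(m \right)} = - \frac{1}{2} + \frac{\left(m + m\right) \frac{1}{m - 2}}{6} = - \frac{1}{2} + \frac{2 m \frac{1}{-2 + m}}{6} = - \frac{1}{2} + \frac{m}{3 \left(-2 + m\right)}$)
$\left(B{\left(\left(-1\right) 2 + 0 \right)} - 8\right)^{2} = \left(\frac{6 - \left(\left(-1\right) 2 + 0\right)}{6 \left(-2 + \left(\left(-1\right) 2 + 0\right)\right)} - 8\right)^{2} = \left(\frac{6 - \left(-2 + 0\right)}{6 \left(-2 + \left(-2 + 0\right)\right)} - 8\right)^{2} = \left(\frac{6 - -2}{6 \left(-2 - 2\right)} - 8\right)^{2} = \left(\frac{6 + 2}{6 \left(-4\right)} - 8\right)^{2} = \left(\frac{1}{6} \left(- \frac{1}{4}\right) 8 - 8\right)^{2} = \left(- \frac{1}{3} - 8\right)^{2} = \left(- \frac{25}{3}\right)^{2} = \frac{625}{9}$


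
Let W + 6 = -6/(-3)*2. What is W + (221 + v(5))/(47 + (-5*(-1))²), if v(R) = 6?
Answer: 83/72 ≈ 1.1528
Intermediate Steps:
W = -2 (W = -6 - 6/(-3)*2 = -6 - 6*(-⅓)*2 = -6 + 2*2 = -6 + 4 = -2)
W + (221 + v(5))/(47 + (-5*(-1))²) = -2 + (221 + 6)/(47 + (-5*(-1))²) = -2 + 227/(47 + 5²) = -2 + 227/(47 + 25) = -2 + 227/72 = 83/72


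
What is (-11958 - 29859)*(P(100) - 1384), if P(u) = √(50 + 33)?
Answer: 57874728 - 41817*√83 ≈ 5.7494e+7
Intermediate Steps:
P(u) = √83
(-11958 - 29859)*(P(100) - 1384) = (-11958 - 29859)*(√83 - 1384) = -41817*(-1384 + √83) = 57874728 - 41817*√83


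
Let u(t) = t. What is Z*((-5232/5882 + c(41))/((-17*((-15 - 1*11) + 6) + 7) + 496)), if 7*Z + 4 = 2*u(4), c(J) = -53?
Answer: -633956/17354841 ≈ -0.036529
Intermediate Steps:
Z = 4/7 (Z = -4/7 + (2*4)/7 = -4/7 + (1/7)*8 = -4/7 + 8/7 = 4/7 ≈ 0.57143)
Z*((-5232/5882 + c(41))/((-17*((-15 - 1*11) + 6) + 7) + 496)) = 4*((-5232/5882 - 53)/((-17*((-15 - 1*11) + 6) + 7) + 496))/7 = 4*((-5232*1/5882 - 53)/((-17*((-15 - 11) + 6) + 7) + 496))/7 = 4*((-2616/2941 - 53)/((-17*(-26 + 6) + 7) + 496))/7 = 4*(-158489/(2941*((-17*(-20) + 7) + 496)))/7 = 4*(-158489/(2941*((340 + 7) + 496)))/7 = 4*(-158489/(2941*(347 + 496)))/7 = 4*(-158489/2941/843)/7 = 4*(-158489/2941*1/843)/7 = (4/7)*(-158489/2479263) = -633956/17354841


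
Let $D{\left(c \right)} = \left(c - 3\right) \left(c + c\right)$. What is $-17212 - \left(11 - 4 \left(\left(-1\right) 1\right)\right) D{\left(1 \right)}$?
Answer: $-17152$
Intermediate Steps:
$D{\left(c \right)} = 2 c \left(-3 + c\right)$ ($D{\left(c \right)} = \left(-3 + c\right) 2 c = 2 c \left(-3 + c\right)$)
$-17212 - \left(11 - 4 \left(\left(-1\right) 1\right)\right) D{\left(1 \right)} = -17212 - \left(11 - 4 \left(\left(-1\right) 1\right)\right) 2 \cdot 1 \left(-3 + 1\right) = -17212 - \left(11 - -4\right) 2 \cdot 1 \left(-2\right) = -17212 - \left(11 + 4\right) \left(-4\right) = -17212 - 15 \left(-4\right) = -17212 - -60 = -17212 + 60 = -17152$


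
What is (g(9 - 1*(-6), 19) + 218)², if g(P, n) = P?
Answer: 54289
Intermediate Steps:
(g(9 - 1*(-6), 19) + 218)² = ((9 - 1*(-6)) + 218)² = ((9 + 6) + 218)² = (15 + 218)² = 233² = 54289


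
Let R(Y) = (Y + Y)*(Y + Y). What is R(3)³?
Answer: 46656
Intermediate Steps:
R(Y) = 4*Y² (R(Y) = (2*Y)*(2*Y) = 4*Y²)
R(3)³ = (4*3²)³ = (4*9)³ = 36³ = 46656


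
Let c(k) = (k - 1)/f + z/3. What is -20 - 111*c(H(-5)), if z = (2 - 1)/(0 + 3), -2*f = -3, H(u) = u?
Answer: 1235/3 ≈ 411.67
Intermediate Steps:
f = 3/2 (f = -½*(-3) = 3/2 ≈ 1.5000)
z = ⅓ (z = 1/3 = 1*(⅓) = ⅓ ≈ 0.33333)
c(k) = -5/9 + 2*k/3 (c(k) = (k - 1)/(3/2) + (⅓)/3 = (-1 + k)*(⅔) + (⅓)*(⅓) = (-⅔ + 2*k/3) + ⅑ = -5/9 + 2*k/3)
-20 - 111*c(H(-5)) = -20 - 111*(-5/9 + (⅔)*(-5)) = -20 - 111*(-5/9 - 10/3) = -20 - 111*(-35/9) = -20 + 1295/3 = 1235/3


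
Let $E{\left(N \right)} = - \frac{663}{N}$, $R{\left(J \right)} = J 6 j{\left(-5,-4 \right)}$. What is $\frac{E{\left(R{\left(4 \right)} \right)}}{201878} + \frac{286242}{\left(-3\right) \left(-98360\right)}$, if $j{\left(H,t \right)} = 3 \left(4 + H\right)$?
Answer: $\frac{57788679671}{59570160240} \approx 0.97009$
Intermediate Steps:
$j{\left(H,t \right)} = 12 + 3 H$
$R{\left(J \right)} = - 18 J$ ($R{\left(J \right)} = J 6 \left(12 + 3 \left(-5\right)\right) = 6 J \left(12 - 15\right) = 6 J \left(-3\right) = - 18 J$)
$\frac{E{\left(R{\left(4 \right)} \right)}}{201878} + \frac{286242}{\left(-3\right) \left(-98360\right)} = \frac{\left(-663\right) \frac{1}{\left(-18\right) 4}}{201878} + \frac{286242}{\left(-3\right) \left(-98360\right)} = - \frac{663}{-72} \cdot \frac{1}{201878} + \frac{286242}{295080} = \left(-663\right) \left(- \frac{1}{72}\right) \frac{1}{201878} + 286242 \cdot \frac{1}{295080} = \frac{221}{24} \cdot \frac{1}{201878} + \frac{47707}{49180} = \frac{221}{4845072} + \frac{47707}{49180} = \frac{57788679671}{59570160240}$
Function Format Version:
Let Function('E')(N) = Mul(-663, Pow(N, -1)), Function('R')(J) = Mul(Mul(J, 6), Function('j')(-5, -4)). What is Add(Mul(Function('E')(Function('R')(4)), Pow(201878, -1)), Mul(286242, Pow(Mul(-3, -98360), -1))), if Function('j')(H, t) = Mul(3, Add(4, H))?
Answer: Rational(57788679671, 59570160240) ≈ 0.97009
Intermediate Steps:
Function('j')(H, t) = Add(12, Mul(3, H))
Function('R')(J) = Mul(-18, J) (Function('R')(J) = Mul(Mul(J, 6), Add(12, Mul(3, -5))) = Mul(Mul(6, J), Add(12, -15)) = Mul(Mul(6, J), -3) = Mul(-18, J))
Add(Mul(Function('E')(Function('R')(4)), Pow(201878, -1)), Mul(286242, Pow(Mul(-3, -98360), -1))) = Add(Mul(Mul(-663, Pow(Mul(-18, 4), -1)), Pow(201878, -1)), Mul(286242, Pow(Mul(-3, -98360), -1))) = Add(Mul(Mul(-663, Pow(-72, -1)), Rational(1, 201878)), Mul(286242, Pow(295080, -1))) = Add(Mul(Mul(-663, Rational(-1, 72)), Rational(1, 201878)), Mul(286242, Rational(1, 295080))) = Add(Mul(Rational(221, 24), Rational(1, 201878)), Rational(47707, 49180)) = Add(Rational(221, 4845072), Rational(47707, 49180)) = Rational(57788679671, 59570160240)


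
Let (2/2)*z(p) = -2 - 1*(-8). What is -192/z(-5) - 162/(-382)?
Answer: -6031/191 ≈ -31.576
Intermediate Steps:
z(p) = 6 (z(p) = -2 - 1*(-8) = -2 + 8 = 6)
-192/z(-5) - 162/(-382) = -192/6 - 162/(-382) = -192*⅙ - 162*(-1/382) = -32 + 81/191 = -6031/191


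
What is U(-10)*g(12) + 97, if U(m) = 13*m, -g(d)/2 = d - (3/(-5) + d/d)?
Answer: 3113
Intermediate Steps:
g(d) = ⅘ - 2*d (g(d) = -2*(d - (3/(-5) + d/d)) = -2*(d - (3*(-⅕) + 1)) = -2*(d - (-⅗ + 1)) = -2*(d - 1*⅖) = -2*(d - ⅖) = -2*(-⅖ + d) = ⅘ - 2*d)
U(-10)*g(12) + 97 = (13*(-10))*(⅘ - 2*12) + 97 = -130*(⅘ - 24) + 97 = -130*(-116/5) + 97 = 3016 + 97 = 3113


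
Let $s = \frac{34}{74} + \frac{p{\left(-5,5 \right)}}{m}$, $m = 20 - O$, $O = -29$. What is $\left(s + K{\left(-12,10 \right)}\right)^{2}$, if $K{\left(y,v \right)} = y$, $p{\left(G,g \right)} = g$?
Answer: $\frac{430064644}{3286969} \approx 130.84$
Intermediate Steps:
$m = 49$ ($m = 20 - -29 = 20 + 29 = 49$)
$s = \frac{1018}{1813}$ ($s = \frac{34}{74} + \frac{5}{49} = 34 \cdot \frac{1}{74} + 5 \cdot \frac{1}{49} = \frac{17}{37} + \frac{5}{49} = \frac{1018}{1813} \approx 0.5615$)
$\left(s + K{\left(-12,10 \right)}\right)^{2} = \left(\frac{1018}{1813} - 12\right)^{2} = \left(- \frac{20738}{1813}\right)^{2} = \frac{430064644}{3286969}$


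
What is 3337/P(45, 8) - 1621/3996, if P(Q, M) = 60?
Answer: 275779/4995 ≈ 55.211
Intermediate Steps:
3337/P(45, 8) - 1621/3996 = 3337/60 - 1621/3996 = 275779/4995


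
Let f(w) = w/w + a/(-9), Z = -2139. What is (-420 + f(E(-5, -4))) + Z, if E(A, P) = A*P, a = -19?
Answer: -23003/9 ≈ -2555.9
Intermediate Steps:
f(w) = 28/9 (f(w) = w/w - 19/(-9) = 1 - 19*(-⅑) = 1 + 19/9 = 28/9)
(-420 + f(E(-5, -4))) + Z = (-420 + 28/9) - 2139 = -3752/9 - 2139 = -23003/9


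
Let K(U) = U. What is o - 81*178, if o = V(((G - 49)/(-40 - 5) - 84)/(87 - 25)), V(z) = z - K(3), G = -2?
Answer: -13412773/930 ≈ -14422.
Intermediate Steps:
V(z) = -3 + z (V(z) = z - 1*3 = z - 3 = -3 + z)
o = -4033/930 (o = -3 + ((-2 - 49)/(-40 - 5) - 84)/(87 - 25) = -3 + (-51/(-45) - 84)/62 = -3 + (-51*(-1/45) - 84)*(1/62) = -3 + (17/15 - 84)*(1/62) = -3 - 1243/15*1/62 = -3 - 1243/930 = -4033/930 ≈ -4.3366)
o - 81*178 = -4033/930 - 81*178 = -4033/930 - 1*14418 = -4033/930 - 14418 = -13412773/930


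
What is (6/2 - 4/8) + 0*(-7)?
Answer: 5/2 ≈ 2.5000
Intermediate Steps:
(6/2 - 4/8) + 0*(-7) = (6*(½) - 4*⅛) + 0 = (3 - ½) + 0 = 5/2 + 0 = 5/2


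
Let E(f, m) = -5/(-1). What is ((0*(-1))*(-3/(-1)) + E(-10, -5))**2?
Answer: 25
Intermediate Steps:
E(f, m) = 5 (E(f, m) = -5*(-1) = 5)
((0*(-1))*(-3/(-1)) + E(-10, -5))**2 = ((0*(-1))*(-3/(-1)) + 5)**2 = (0*(-3*(-1)) + 5)**2 = (0*3 + 5)**2 = (0 + 5)**2 = 5**2 = 25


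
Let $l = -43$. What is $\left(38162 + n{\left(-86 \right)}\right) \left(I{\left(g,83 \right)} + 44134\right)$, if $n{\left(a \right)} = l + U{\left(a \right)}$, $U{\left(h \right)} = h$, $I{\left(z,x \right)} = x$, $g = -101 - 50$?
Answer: $1681705161$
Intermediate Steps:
$g = -151$ ($g = -101 - 50 = -151$)
$n{\left(a \right)} = -43 + a$
$\left(38162 + n{\left(-86 \right)}\right) \left(I{\left(g,83 \right)} + 44134\right) = \left(38162 - 129\right) \left(83 + 44134\right) = \left(38162 - 129\right) 44217 = 38033 \cdot 44217 = 1681705161$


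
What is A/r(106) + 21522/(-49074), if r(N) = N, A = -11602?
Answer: -47636490/433487 ≈ -109.89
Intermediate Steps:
A/r(106) + 21522/(-49074) = -11602/106 + 21522/(-49074) = -11602*1/106 + 21522*(-1/49074) = -5801/53 - 3587/8179 = -47636490/433487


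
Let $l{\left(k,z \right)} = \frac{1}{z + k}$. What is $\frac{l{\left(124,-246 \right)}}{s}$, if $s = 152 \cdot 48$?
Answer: $- \frac{1}{890112} \approx -1.1235 \cdot 10^{-6}$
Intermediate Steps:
$l{\left(k,z \right)} = \frac{1}{k + z}$
$s = 7296$
$\frac{l{\left(124,-246 \right)}}{s} = \frac{1}{\left(124 - 246\right) 7296} = \frac{1}{-122} \cdot \frac{1}{7296} = \left(- \frac{1}{122}\right) \frac{1}{7296} = - \frac{1}{890112}$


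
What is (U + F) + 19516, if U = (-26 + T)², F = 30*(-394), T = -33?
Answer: 11177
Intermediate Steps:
F = -11820
U = 3481 (U = (-26 - 33)² = (-59)² = 3481)
(U + F) + 19516 = (3481 - 11820) + 19516 = -8339 + 19516 = 11177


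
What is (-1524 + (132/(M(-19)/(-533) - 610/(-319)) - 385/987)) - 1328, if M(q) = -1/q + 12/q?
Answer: -2425783093117/871518039 ≈ -2783.4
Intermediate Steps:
M(q) = 11/q
(-1524 + (132/(M(-19)/(-533) - 610/(-319)) - 385/987)) - 1328 = (-1524 + (132/((11/(-19))/(-533) - 610/(-319)) - 385/987)) - 1328 = (-1524 + (132/((11*(-1/19))*(-1/533) - 610*(-1/319)) - 385*1/987)) - 1328 = (-1524 + (132/(-11/19*(-1/533) + 610/319) - 55/141)) - 1328 = (-1524 + (132/(11/10127 + 610/319) - 55/141)) - 1328 = (-1524 + (132/(6180979/3230513) - 55/141)) - 1328 = (-1524 + (132*(3230513/6180979) - 55/141)) - 1328 = (-1524 + (426427716/6180979 - 55/141)) - 1328 = (-1524 + 59786354111/871518039) - 1328 = -1268407137325/871518039 - 1328 = -2425783093117/871518039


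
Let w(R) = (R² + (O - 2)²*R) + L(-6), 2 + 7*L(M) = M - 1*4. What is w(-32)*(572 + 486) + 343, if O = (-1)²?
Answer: 7336457/7 ≈ 1.0481e+6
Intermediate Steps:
O = 1
L(M) = -6/7 + M/7 (L(M) = -2/7 + (M - 1*4)/7 = -2/7 + (M - 4)/7 = -2/7 + (-4 + M)/7 = -2/7 + (-4/7 + M/7) = -6/7 + M/7)
w(R) = -12/7 + R + R² (w(R) = (R² + (1 - 2)²*R) + (-6/7 + (⅐)*(-6)) = (R² + (-1)²*R) + (-6/7 - 6/7) = (R² + 1*R) - 12/7 = (R² + R) - 12/7 = (R + R²) - 12/7 = -12/7 + R + R²)
w(-32)*(572 + 486) + 343 = (-12/7 - 32 + (-32)²)*(572 + 486) + 343 = (-12/7 - 32 + 1024)*1058 + 343 = (6932/7)*1058 + 343 = 7334056/7 + 343 = 7336457/7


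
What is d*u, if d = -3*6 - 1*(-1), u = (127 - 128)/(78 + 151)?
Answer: 17/229 ≈ 0.074236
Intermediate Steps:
u = -1/229 ≈ -0.0043668
d = -17 (d = -18 + 1 = -17)
d*u = -17*(-1/229) = 17/229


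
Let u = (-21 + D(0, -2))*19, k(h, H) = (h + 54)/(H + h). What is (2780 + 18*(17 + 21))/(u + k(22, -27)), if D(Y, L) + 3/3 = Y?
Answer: -8660/1083 ≈ -7.9963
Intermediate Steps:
D(Y, L) = -1 + Y
k(h, H) = (54 + h)/(H + h)
u = -418 (u = (-21 + (-1 + 0))*19 = (-21 - 1)*19 = -22*19 = -418)
(2780 + 18*(17 + 21))/(u + k(22, -27)) = (2780 + 18*(17 + 21))/(-418 + (54 + 22)/(-27 + 22)) = (2780 + 18*38)/(-418 + 76/(-5)) = (2780 + 684)/(-418 - ⅕*76) = 3464/(-418 - 76/5) = 3464/(-2166/5) = 3464*(-5/2166) = -8660/1083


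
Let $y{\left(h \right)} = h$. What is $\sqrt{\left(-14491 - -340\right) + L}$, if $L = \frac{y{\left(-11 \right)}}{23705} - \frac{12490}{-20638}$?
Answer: $\frac{i \sqrt{6997426498261002855}}{22237445} \approx 118.96 i$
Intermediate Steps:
$L = \frac{13447656}{22237445}$ ($L = - \frac{11}{23705} - \frac{12490}{-20638} = \left(-11\right) \frac{1}{23705} - - \frac{6245}{10319} = - \frac{1}{2155} + \frac{6245}{10319} = \frac{13447656}{22237445} \approx 0.60473$)
$\sqrt{\left(-14491 - -340\right) + L} = \sqrt{\left(-14491 - -340\right) + \frac{13447656}{22237445}} = \sqrt{\left(-14491 + 340\right) + \frac{13447656}{22237445}} = \sqrt{-14151 + \frac{13447656}{22237445}} = \sqrt{- \frac{314668636539}{22237445}} = \frac{i \sqrt{6997426498261002855}}{22237445}$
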